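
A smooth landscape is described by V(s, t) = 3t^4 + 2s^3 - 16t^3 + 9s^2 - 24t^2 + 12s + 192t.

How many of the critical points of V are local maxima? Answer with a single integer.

1

V separates as a function of s plus a function of t, so ∇V=0 decouples.
∂V/∂s = 6(s + 1)(s + 2) = 0 at s ∈ {-2, -1}; ∂V/∂t = 12(t - 4)(t - 2)(t + 2) = 0 at t ∈ {-2, 2, 4}.
The Hessian is diagonal: diag(V_ss, V_tt). Second derivatives: V_ss(-2)=-6, V_ss(-1)=6; V_tt(-2)=288, V_tt(2)=-96, V_tt(4)=144.
Local maxima occur where both diagonal entries negative: (-2, 2). Count: 1.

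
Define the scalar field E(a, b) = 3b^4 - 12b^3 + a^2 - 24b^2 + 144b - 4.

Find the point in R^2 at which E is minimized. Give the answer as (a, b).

E(a,b) separates as P(a) + Q(b) − 4, so its minimum is min P + min Q − 4.
P'(a) = 2a vanishes at a ∈ {0}; Q'(b) = 12(b - 3)(b - 2)(b + 2) vanishes at b ∈ {-2, 2, 3}.
Local minima of P (where P''>0): P(0)=0. Local minima of Q: Q(-2)=-240, Q(3)=135.
So the global minimum of E is P(0) + Q(-2) − 4 = 0 − 240 − 4 = -244, attained at (0, -2).

(0, -2)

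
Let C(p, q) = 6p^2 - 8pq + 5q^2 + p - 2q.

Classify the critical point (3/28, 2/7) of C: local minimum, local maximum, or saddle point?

The Hessian of C is constant: H = [[12, -8], [-8, 10]].
det(H) = 12·10 − (-8)² = 56.
det(H) > 0 and tr(H) = 22 > 0, so H is positive definite and the point is a local minimum.

local minimum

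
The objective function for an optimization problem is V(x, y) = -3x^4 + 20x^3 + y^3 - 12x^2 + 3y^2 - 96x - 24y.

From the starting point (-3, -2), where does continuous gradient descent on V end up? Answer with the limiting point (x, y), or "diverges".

V is separable, so gradient descent decouples: x follows -∂V/∂x, y follows -∂V/∂y.
∂V/∂x = -12(x - 4)(x - 2)(x + 1); at x=-3 this is 840, so x decreases.
∂V/∂y = 3(y - 2)(y + 4); at y=-2 this is -24, so y increases.
The x-coordinate has no critical point in that direction and runs off to infinity.

diverges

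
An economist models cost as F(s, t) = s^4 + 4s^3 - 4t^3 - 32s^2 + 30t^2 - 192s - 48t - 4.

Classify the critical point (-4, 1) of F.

local minimum

The mixed partial ∂²F/∂s∂t is 0, so the Hessian at any point is diag(F_ss, F_tt) = diag(4(3s^2 + 6s - 16), 12(-2t + 5)).
At (-4, 1): H = diag(32, 36).
Both eigenvalues are positive, so H is positive definite: a local minimum.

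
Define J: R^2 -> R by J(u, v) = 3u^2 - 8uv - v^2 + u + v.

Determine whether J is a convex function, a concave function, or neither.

neither

J is quadratic, so its Hessian is the constant matrix H = [[6, -8], [-8, -2]].
det(H) = -76, tr(H) = 4.
det(H) < 0, so H is indefinite: neither convex nor concave.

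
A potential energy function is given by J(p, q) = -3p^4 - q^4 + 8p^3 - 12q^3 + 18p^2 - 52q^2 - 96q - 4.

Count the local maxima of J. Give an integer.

4

J separates as a function of p plus a function of q, so ∇J=0 decouples.
∂J/∂p = -12p(p - 3)(p + 1) = 0 at p ∈ {-1, 0, 3}; ∂J/∂q = -4(q + 2)(q + 3)(q + 4) = 0 at q ∈ {-4, -3, -2}.
The Hessian is diagonal: diag(J_pp, J_qq). Second derivatives: J_pp(-1)=-48, J_pp(0)=36, J_pp(3)=-144; J_qq(-4)=-8, J_qq(-3)=4, J_qq(-2)=-8.
Local maxima occur where both diagonal entries negative: (-1, -4), (-1, -2), (3, -4), (3, -2). Count: 4.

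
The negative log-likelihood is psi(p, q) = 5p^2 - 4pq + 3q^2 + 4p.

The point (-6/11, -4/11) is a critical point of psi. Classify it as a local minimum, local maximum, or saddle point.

The Hessian of psi is constant: H = [[10, -4], [-4, 6]].
det(H) = 10·6 − (-4)² = 44.
det(H) > 0 and tr(H) = 16 > 0, so H is positive definite and the point is a local minimum.

local minimum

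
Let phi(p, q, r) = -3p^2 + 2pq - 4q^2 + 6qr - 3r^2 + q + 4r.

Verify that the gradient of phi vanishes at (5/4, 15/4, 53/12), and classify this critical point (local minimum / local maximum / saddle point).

∇phi = (-6p + 2q, 2p - 8q + 6r + 1, 6q - 6r + 4); substituting (5/4, 15/4, 53/12) gives ∇phi = (0, 0, 0), so (5/4, 15/4, 53/12) is indeed a critical point.
The Hessian is constant: H = [[-6, 2, 0], [2, -8, 6], [0, 6, -6]].
Leading principal minors: Δ₁ = -6, Δ₂ = 44, Δ₃ = -48.
The minors alternate sign starting negative (−, +, −), so H is negative definite: a local maximum.

local maximum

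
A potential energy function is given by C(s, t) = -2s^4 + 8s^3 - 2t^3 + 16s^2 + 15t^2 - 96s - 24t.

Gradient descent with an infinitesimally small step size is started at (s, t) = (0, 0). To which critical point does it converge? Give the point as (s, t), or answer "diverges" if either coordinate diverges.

(2, 1)

C is separable, so gradient descent decouples: s follows -∂C/∂s, t follows -∂C/∂t.
∂C/∂s = -8(s - 3)(s - 2)(s + 2); at s=0 this is -96, so s increases.
∂C/∂t = -6(t - 4)(t - 1); at t=0 this is -24, so t increases.
s converges to its nearest critical value 2 (a local min of the s-part); t converges to 1. The iterate converges to (2, 1).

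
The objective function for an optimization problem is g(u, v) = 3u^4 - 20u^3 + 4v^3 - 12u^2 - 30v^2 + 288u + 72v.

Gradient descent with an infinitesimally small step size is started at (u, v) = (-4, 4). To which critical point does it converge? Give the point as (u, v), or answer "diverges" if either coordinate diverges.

g is separable, so gradient descent decouples: u follows -∂g/∂u, v follows -∂g/∂v.
∂g/∂u = 12(u - 4)(u - 3)(u + 2); at u=-4 this is -1344, so u increases.
∂g/∂v = 12(v - 3)(v - 2); at v=4 this is 24, so v decreases.
u converges to its nearest critical value -2 (a local min of the u-part); v converges to 3. The iterate converges to (-2, 3).

(-2, 3)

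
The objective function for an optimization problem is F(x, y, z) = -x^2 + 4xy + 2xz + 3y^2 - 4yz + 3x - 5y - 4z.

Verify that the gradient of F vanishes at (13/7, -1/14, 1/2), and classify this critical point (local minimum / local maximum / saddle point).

∇F = (-2x + 4y + 2z + 3, 4x + 6y - 4z - 5, 2x - 4y - 4); substituting (13/7, -1/14, 1/2) gives ∇F = (0, 0, 0), so (13/7, -1/14, 1/2) is indeed a critical point.
The Hessian is constant: H = [[-2, 4, 2], [4, 6, -4], [2, -4, 0]].
Leading principal minors: Δ₁ = -2, Δ₂ = -28, Δ₃ = -56.
The minors fit neither the all-positive nor the alternating-sign pattern, so H is indefinite: a saddle point.

saddle point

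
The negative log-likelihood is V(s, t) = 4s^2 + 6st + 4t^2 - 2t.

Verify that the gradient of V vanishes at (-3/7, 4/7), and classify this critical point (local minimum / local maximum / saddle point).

local minimum

∇V = (8s + 6t, 6s + 8t - 2); substituting (-3/7, 4/7) gives ∇V = (0, 0), so (-3/7, 4/7) is indeed a critical point.
The Hessian of V is constant: H = [[8, 6], [6, 8]].
det(H) = 8·8 − 6² = 28.
det(H) > 0 and tr(H) = 16 > 0, so H is positive definite and the point is a local minimum.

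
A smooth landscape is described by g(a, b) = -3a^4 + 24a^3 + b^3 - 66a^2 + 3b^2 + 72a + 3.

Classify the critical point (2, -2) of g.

The mixed partial ∂²g/∂a∂b is 0, so the Hessian at any point is diag(g_aa, g_bb) = diag(12(-3a^2 + 12a - 11), 6(b + 1)).
At (2, -2): H = diag(12, -6).
The eigenvalues have opposite signs, so H is indefinite: a saddle point.

saddle point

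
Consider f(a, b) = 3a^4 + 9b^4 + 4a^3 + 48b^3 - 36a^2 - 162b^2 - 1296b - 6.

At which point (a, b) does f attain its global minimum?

f(a,b) separates as P(a) + Q(b) − 6, so its minimum is min P + min Q − 6.
P'(a) = 12a(a - 2)(a + 3) vanishes at a ∈ {-3, 0, 2}; Q'(b) = 36(b - 3)(b + 3)(b + 4) vanishes at b ∈ {-4, -3, 3}.
Local minima of P (where P''>0): P(-3)=-189, P(2)=-64. Local minima of Q: Q(-4)=1824, Q(3)=-3321.
So the global minimum of f is P(-3) + Q(3) − 6 = -189 − 3321 − 6 = -3516, attained at (-3, 3).

(-3, 3)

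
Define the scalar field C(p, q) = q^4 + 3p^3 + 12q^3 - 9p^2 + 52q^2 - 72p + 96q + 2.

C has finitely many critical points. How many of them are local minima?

2

C separates as a function of p plus a function of q, so ∇C=0 decouples.
∂C/∂p = 9(p - 4)(p + 2) = 0 at p ∈ {-2, 4}; ∂C/∂q = 4(q + 2)(q + 3)(q + 4) = 0 at q ∈ {-4, -3, -2}.
The Hessian is diagonal: diag(C_pp, C_qq). Second derivatives: C_pp(-2)=-54, C_pp(4)=54; C_qq(-4)=8, C_qq(-3)=-4, C_qq(-2)=8.
Local minima occur where both diagonal entries positive: (4, -4), (4, -2). Count: 2.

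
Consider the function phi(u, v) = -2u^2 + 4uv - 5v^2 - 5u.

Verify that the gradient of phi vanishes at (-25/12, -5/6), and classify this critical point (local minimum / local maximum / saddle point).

∇phi = (-4u + 4v - 5, 4u - 10v); substituting (-25/12, -5/6) gives ∇phi = (0, 0), so (-25/12, -5/6) is indeed a critical point.
The Hessian of phi is constant: H = [[-4, 4], [4, -10]].
det(H) = (-4)·(-10) − 4² = 24.
det(H) > 0 and tr(H) = -14 < 0, so H is negative definite and the point is a local maximum.

local maximum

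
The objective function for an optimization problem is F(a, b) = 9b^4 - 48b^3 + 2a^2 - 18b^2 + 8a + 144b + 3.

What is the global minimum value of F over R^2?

-485

F(a,b) separates as P(a) + Q(b) + 3, so its minimum is min P + min Q + 3.
P'(a) = 4a + 8 vanishes at a ∈ {-2}; Q'(b) = 36(b - 4)(b - 1)(b + 1) vanishes at b ∈ {-1, 1, 4}.
Local minima of P (where P''>0): P(-2)=-8. Local minima of Q: Q(-1)=-105, Q(4)=-480.
So the global minimum of F is P(-2) + Q(4) + 3 = -8 − 480 + 3 = -485, attained at (-2, 4).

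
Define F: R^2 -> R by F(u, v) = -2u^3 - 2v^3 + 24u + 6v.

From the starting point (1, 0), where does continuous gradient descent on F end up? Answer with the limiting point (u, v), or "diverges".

F is separable, so gradient descent decouples: u follows -∂F/∂u, v follows -∂F/∂v.
∂F/∂u = -6(u - 2)(u + 2); at u=1 this is 18, so u decreases.
∂F/∂v = -6(v - 1)(v + 1); at v=0 this is 6, so v decreases.
u converges to its nearest critical value -2 (a local min of the u-part); v converges to -1. The iterate converges to (-2, -1).

(-2, -1)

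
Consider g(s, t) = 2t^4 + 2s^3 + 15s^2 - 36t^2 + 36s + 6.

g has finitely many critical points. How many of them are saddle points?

g separates as a function of s plus a function of t, so ∇g=0 decouples.
∂g/∂s = 6(s + 2)(s + 3) = 0 at s ∈ {-3, -2}; ∂g/∂t = 8t(t - 3)(t + 3) = 0 at t ∈ {-3, 0, 3}.
The Hessian is diagonal: diag(g_ss, g_tt). Second derivatives: g_ss(-3)=-6, g_ss(-2)=6; g_tt(-3)=144, g_tt(0)=-72, g_tt(3)=144.
Saddle points occur where the two diagonal entries have opposite signs: (-3, -3), (-3, 3), (-2, 0). Count: 3.

3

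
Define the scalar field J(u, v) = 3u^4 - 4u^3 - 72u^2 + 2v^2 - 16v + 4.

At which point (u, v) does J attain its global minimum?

J(u,v) separates as P(u) + Q(v) + 4, so its minimum is min P + min Q + 4.
P'(u) = 12u(u - 4)(u + 3) vanishes at u ∈ {-3, 0, 4}; Q'(v) = 4v - 16 vanishes at v ∈ {4}.
Local minima of P (where P''>0): P(-3)=-297, P(4)=-640. Local minima of Q: Q(4)=-32.
So the global minimum of J is P(4) + Q(4) + 4 = -640 − 32 + 4 = -668, attained at (4, 4).

(4, 4)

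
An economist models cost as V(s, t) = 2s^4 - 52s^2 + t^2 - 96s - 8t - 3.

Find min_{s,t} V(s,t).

-723

V(s,t) separates as P(s) + Q(t) − 3, so its minimum is min P + min Q − 3.
P'(s) = 8(s - 4)(s + 1)(s + 3) vanishes at s ∈ {-3, -1, 4}; Q'(t) = 2(t - 4) vanishes at t ∈ {4}.
Local minima of P (where P''>0): P(-3)=-18, P(4)=-704. Local minima of Q: Q(4)=-16.
So the global minimum of V is P(4) + Q(4) − 3 = -704 − 16 − 3 = -723, attained at (4, 4).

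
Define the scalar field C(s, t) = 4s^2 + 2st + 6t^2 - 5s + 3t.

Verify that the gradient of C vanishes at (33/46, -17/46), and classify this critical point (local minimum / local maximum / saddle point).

local minimum

∇C = (8s + 2t - 5, 2s + 12t + 3); substituting (33/46, -17/46) gives ∇C = (0, 0), so (33/46, -17/46) is indeed a critical point.
The Hessian of C is constant: H = [[8, 2], [2, 12]].
det(H) = 8·12 − 2² = 92.
det(H) > 0 and tr(H) = 20 > 0, so H is positive definite and the point is a local minimum.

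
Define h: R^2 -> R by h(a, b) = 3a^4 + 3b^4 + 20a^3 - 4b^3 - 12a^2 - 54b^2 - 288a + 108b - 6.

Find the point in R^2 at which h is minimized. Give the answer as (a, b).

(2, -3)

h(a,b) separates as P(a) + Q(b) − 6, so its minimum is min P + min Q − 6.
P'(a) = 12(a - 2)(a + 3)(a + 4) vanishes at a ∈ {-4, -3, 2}; Q'(b) = 12(b - 3)(b - 1)(b + 3) vanishes at b ∈ {-3, 1, 3}.
Local minima of P (where P''>0): P(-4)=448, P(2)=-416. Local minima of Q: Q(-3)=-459, Q(3)=-27.
So the global minimum of h is P(2) + Q(-3) − 6 = -416 − 459 − 6 = -881, attained at (2, -3).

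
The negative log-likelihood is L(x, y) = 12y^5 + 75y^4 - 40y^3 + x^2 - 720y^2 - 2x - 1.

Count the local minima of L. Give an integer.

L separates as a function of x plus a function of y, so ∇L=0 decouples.
∂L/∂x = 2(x - 1) = 0 at x ∈ {1}; ∂L/∂y = 60y(y - 2)(y + 3)(y + 4) = 0 at y ∈ {-4, -3, 0, 2}.
The Hessian is diagonal: diag(L_xx, L_yy). Second derivatives: L_xx(1)=2; L_yy(-4)=-1440, L_yy(-3)=900, L_yy(0)=-1440, L_yy(2)=3600.
Local minima occur where both diagonal entries positive: (1, -3), (1, 2). Count: 2.

2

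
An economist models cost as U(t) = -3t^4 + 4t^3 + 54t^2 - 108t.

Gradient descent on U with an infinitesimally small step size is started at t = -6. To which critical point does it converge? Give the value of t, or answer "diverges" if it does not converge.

diverges

U'(t) = -12(t - 3)(t - 1)(t + 3), so U'(-6) = 2268.
Gradient descent moves in the -U' direction, i.e. t is decreasing.
There is no critical point below t=-6, and U' keeps the same sign, so the iterate runs off to −∞.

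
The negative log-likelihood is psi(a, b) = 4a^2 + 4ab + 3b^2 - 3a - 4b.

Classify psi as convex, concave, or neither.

convex

psi is quadratic, so its Hessian is the constant matrix H = [[8, 4], [4, 6]].
det(H) = 32, tr(H) = 14.
det(H) > 0 and tr(H) > 0, so H is positive definite everywhere: convex.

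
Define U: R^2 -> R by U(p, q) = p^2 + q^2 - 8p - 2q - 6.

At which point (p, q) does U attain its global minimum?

U(p,q) separates as A(p) + B(q) − 6, so its minimum is min A + min B − 6.
A'(p) = 2p - 8 vanishes at p ∈ {4}; B'(q) = 2q - 2 vanishes at q ∈ {1}.
Local minima of A (where A''>0): A(4)=-16. Local minima of B: B(1)=-1.
So the global minimum of U is A(4) + B(1) − 6 = -16 − 1 − 6 = -23, attained at (4, 1).

(4, 1)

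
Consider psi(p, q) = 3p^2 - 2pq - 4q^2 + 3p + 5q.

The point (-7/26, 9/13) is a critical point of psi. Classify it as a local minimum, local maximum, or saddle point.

saddle point

The Hessian of psi is constant: H = [[6, -2], [-2, -8]].
det(H) = 6·(-8) − (-2)² = -52.
Since det(H) < 0, H is indefinite and the critical point is a saddle point.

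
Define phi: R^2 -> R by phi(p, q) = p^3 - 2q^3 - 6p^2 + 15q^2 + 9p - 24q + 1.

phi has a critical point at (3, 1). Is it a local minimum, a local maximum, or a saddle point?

local minimum

The mixed partial ∂²phi/∂p∂q is 0, so the Hessian at any point is diag(phi_pp, phi_qq) = diag(6(p - 2), 6(-2q + 5)).
At (3, 1): H = diag(6, 18).
Both eigenvalues are positive, so H is positive definite: a local minimum.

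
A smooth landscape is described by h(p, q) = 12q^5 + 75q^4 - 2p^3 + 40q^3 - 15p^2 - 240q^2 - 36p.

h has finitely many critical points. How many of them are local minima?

h separates as a function of p plus a function of q, so ∇h=0 decouples.
∂h/∂p = -6(p + 2)(p + 3) = 0 at p ∈ {-3, -2}; ∂h/∂q = 60q(q - 1)(q + 2)(q + 4) = 0 at q ∈ {-4, -2, 0, 1}.
The Hessian is diagonal: diag(h_pp, h_qq). Second derivatives: h_pp(-3)=6, h_pp(-2)=-6; h_qq(-4)=-2400, h_qq(-2)=720, h_qq(0)=-480, h_qq(1)=900.
Local minima occur where both diagonal entries positive: (-3, -2), (-3, 1). Count: 2.

2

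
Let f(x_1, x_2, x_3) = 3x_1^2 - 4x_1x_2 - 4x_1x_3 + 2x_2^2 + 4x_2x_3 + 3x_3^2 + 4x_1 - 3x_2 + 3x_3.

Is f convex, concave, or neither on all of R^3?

convex

f is quadratic, so its Hessian is the constant matrix H = [[6, -4, -4], [-4, 4, 4], [-4, 4, 6]].
Leading principal minors: 6, 8, 16.
All positive ⇒ H ≻ 0 ⇒ convex.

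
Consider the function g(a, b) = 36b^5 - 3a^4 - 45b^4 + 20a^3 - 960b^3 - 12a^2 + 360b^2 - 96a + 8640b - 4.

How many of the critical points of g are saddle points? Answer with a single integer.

6

g separates as a function of a plus a function of b, so ∇g=0 decouples.
∂g/∂a = -12(a - 4)(a - 2)(a + 1) = 0 at a ∈ {-1, 2, 4}; ∂g/∂b = 180(b - 4)(b - 2)(b + 2)(b + 3) = 0 at b ∈ {-3, -2, 2, 4}.
The Hessian is diagonal: diag(g_aa, g_bb). Second derivatives: g_aa(-1)=-180, g_aa(2)=72, g_aa(4)=-120; g_bb(-3)=-6300, g_bb(-2)=4320, g_bb(2)=-7200, g_bb(4)=15120.
Saddle points occur where the two diagonal entries have opposite signs: (-1, -2), (-1, 4), (2, -3), (2, 2), (4, -2), (4, 4). Count: 6.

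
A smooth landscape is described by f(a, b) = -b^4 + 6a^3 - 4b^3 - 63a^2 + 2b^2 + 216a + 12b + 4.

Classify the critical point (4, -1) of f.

local minimum

The mixed partial ∂²f/∂a∂b is 0, so the Hessian at any point is diag(f_aa, f_bb) = diag(18(2a - 7), 4(-3b^2 - 6b + 1)).
At (4, -1): H = diag(18, 16).
Both eigenvalues are positive, so H is positive definite: a local minimum.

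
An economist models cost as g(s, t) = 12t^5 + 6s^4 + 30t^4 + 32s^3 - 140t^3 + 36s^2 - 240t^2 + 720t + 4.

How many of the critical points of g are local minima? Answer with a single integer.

4

g separates as a function of s plus a function of t, so ∇g=0 decouples.
∂g/∂s = 24s(s + 1)(s + 3) = 0 at s ∈ {-3, -1, 0}; ∂g/∂t = 60(t - 2)(t - 1)(t + 2)(t + 3) = 0 at t ∈ {-3, -2, 1, 2}.
The Hessian is diagonal: diag(g_ss, g_tt). Second derivatives: g_ss(-3)=144, g_ss(-1)=-48, g_ss(0)=72; g_tt(-3)=-1200, g_tt(-2)=720, g_tt(1)=-720, g_tt(2)=1200.
Local minima occur where both diagonal entries positive: (-3, -2), (-3, 2), (0, -2), (0, 2). Count: 4.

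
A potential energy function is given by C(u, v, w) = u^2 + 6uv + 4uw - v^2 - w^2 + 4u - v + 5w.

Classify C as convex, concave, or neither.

C is quadratic, so its Hessian is the constant matrix H = [[2, 6, 4], [6, -2, 0], [4, 0, -2]].
Leading principal minors: 2, -40, 112.
Neither pattern holds ⇒ H is indefinite ⇒ neither convex nor concave.

neither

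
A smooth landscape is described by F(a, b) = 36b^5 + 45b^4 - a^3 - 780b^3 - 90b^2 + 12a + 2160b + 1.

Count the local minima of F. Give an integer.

2

F separates as a function of a plus a function of b, so ∇F=0 decouples.
∂F/∂a = -3(a - 2)(a + 2) = 0 at a ∈ {-2, 2}; ∂F/∂b = 180(b - 3)(b - 1)(b + 1)(b + 4) = 0 at b ∈ {-4, -1, 1, 3}.
The Hessian is diagonal: diag(F_aa, F_bb). Second derivatives: F_aa(-2)=12, F_aa(2)=-12; F_bb(-4)=-18900, F_bb(-1)=4320, F_bb(1)=-3600, F_bb(3)=10080.
Local minima occur where both diagonal entries positive: (-2, -1), (-2, 3). Count: 2.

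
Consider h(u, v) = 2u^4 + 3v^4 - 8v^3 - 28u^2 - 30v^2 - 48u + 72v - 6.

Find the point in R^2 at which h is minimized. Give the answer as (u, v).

h(u,v) separates as P(u) + Q(v) − 6, so its minimum is min P + min Q − 6.
P'(u) = 8(u - 3)(u + 1)(u + 2) vanishes at u ∈ {-2, -1, 3}; Q'(v) = 12(v - 3)(v - 1)(v + 2) vanishes at v ∈ {-2, 1, 3}.
Local minima of P (where P''>0): P(-2)=16, P(3)=-234. Local minima of Q: Q(-2)=-152, Q(3)=-27.
So the global minimum of h is P(3) + Q(-2) − 6 = -234 − 152 − 6 = -392, attained at (3, -2).

(3, -2)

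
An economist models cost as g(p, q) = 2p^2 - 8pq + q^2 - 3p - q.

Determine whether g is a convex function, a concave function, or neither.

neither

g is quadratic, so its Hessian is the constant matrix H = [[4, -8], [-8, 2]].
det(H) = -56, tr(H) = 6.
det(H) < 0, so H is indefinite: neither convex nor concave.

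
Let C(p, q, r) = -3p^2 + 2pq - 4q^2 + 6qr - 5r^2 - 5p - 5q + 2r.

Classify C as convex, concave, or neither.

C is quadratic, so its Hessian is the constant matrix H = [[-6, 2, 0], [2, -8, 6], [0, 6, -10]].
Leading principal minors: -6, 44, -224.
Signs alternate −, +, − ⇒ H ≺ 0 ⇒ concave.

concave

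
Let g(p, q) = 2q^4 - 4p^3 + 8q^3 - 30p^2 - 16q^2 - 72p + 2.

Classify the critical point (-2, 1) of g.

The mixed partial ∂²g/∂p∂q is 0, so the Hessian at any point is diag(g_pp, g_qq) = diag(-12(2p + 5), 8(3q^2 + 6q - 4)).
At (-2, 1): H = diag(-12, 40).
The eigenvalues have opposite signs, so H is indefinite: a saddle point.

saddle point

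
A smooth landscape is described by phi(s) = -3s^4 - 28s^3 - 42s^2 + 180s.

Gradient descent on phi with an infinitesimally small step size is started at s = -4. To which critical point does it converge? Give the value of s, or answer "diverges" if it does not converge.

phi'(s) = -12(s - 1)(s + 3)(s + 5), so phi'(-4) = -60.
Gradient descent moves in the -phi' direction, i.e. s is increasing.
The nearest critical point in that direction is s = -3, where phi'' = 96 > 0 (a local minimum). The iterate converges there.

-3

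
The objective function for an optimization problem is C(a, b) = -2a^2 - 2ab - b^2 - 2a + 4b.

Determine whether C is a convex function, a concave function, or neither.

concave

C is quadratic, so its Hessian is the constant matrix H = [[-4, -2], [-2, -2]].
det(H) = 4, tr(H) = -6.
det(H) > 0 and tr(H) < 0, so H is negative definite everywhere: concave.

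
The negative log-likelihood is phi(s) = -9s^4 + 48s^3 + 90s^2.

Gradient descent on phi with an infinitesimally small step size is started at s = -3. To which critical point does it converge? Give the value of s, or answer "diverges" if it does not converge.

diverges

phi'(s) = -36s(s - 5)(s + 1), so phi'(-3) = 1728.
Gradient descent moves in the -phi' direction, i.e. s is decreasing.
There is no critical point below s=-3, and phi' keeps the same sign, so the iterate runs off to −∞.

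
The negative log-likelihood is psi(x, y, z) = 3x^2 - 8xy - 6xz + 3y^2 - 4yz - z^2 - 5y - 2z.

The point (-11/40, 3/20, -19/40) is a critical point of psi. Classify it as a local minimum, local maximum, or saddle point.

saddle point

The Hessian is constant: H = [[6, -8, -6], [-8, 6, -4], [-6, -4, -2]].
Leading principal minors: Δ₁ = 6, Δ₂ = -28, Δ₃ = -640.
The minors fit neither the all-positive nor the alternating-sign pattern, so H is indefinite: a saddle point.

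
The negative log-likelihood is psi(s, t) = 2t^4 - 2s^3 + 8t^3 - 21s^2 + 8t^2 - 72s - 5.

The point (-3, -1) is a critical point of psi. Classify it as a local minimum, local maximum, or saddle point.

local maximum

The mixed partial ∂²psi/∂s∂t is 0, so the Hessian at any point is diag(psi_ss, psi_tt) = diag(-6(2s + 7), 8(3t^2 + 6t + 2)).
At (-3, -1): H = diag(-6, -8).
Both eigenvalues are negative, so H is negative definite: a local maximum.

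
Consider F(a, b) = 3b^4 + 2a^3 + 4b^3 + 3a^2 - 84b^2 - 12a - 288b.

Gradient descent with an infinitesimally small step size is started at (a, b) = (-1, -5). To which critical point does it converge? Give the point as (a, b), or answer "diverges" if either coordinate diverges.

(1, -3)

F is separable, so gradient descent decouples: a follows -∂F/∂a, b follows -∂F/∂b.
∂F/∂a = 6(a - 1)(a + 2); at a=-1 this is -12, so a increases.
∂F/∂b = 12(b - 4)(b + 2)(b + 3); at b=-5 this is -648, so b increases.
a converges to its nearest critical value 1 (a local min of the a-part); b converges to -3. The iterate converges to (1, -3).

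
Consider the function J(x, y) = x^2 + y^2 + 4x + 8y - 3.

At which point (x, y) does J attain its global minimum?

(-2, -4)

J(x,y) separates as P(x) + Q(y) − 3, so its minimum is min P + min Q − 3.
P'(x) = 2x + 4 vanishes at x ∈ {-2}; Q'(y) = 2y + 8 vanishes at y ∈ {-4}.
Local minima of P (where P''>0): P(-2)=-4. Local minima of Q: Q(-4)=-16.
So the global minimum of J is P(-2) + Q(-4) − 3 = -4 − 16 − 3 = -23, attained at (-2, -4).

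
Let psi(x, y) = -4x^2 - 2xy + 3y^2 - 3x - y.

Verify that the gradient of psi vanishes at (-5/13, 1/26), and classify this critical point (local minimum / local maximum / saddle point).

saddle point

∇psi = (-8x - 2y - 3, -2x + 6y - 1); substituting (-5/13, 1/26) gives ∇psi = (0, 0), so (-5/13, 1/26) is indeed a critical point.
The Hessian of psi is constant: H = [[-8, -2], [-2, 6]].
det(H) = (-8)·6 − (-2)² = -52.
Since det(H) < 0, H is indefinite and the critical point is a saddle point.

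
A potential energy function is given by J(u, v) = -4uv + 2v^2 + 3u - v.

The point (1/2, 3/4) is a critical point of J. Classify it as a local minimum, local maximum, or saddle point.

saddle point

The Hessian of J is constant: H = [[0, -4], [-4, 4]].
det(H) = 0·4 − (-4)² = -16.
Since det(H) < 0, H is indefinite and the critical point is a saddle point.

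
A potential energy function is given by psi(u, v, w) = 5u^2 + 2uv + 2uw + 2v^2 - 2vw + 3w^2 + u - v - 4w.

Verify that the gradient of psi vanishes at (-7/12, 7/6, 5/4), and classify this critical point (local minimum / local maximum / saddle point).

∇psi = (10u + 2v + 2w + 1, 2u + 4v - 2w - 1, 2u - 2v + 6w - 4); substituting (-7/12, 7/6, 5/4) gives ∇psi = (0, 0, 0), so (-7/12, 7/6, 5/4) is indeed a critical point.
The Hessian is constant: H = [[10, 2, 2], [2, 4, -2], [2, -2, 6]].
Leading principal minors: Δ₁ = 10, Δ₂ = 36, Δ₃ = 144.
All leading minors are positive, so H is positive definite: a local minimum.

local minimum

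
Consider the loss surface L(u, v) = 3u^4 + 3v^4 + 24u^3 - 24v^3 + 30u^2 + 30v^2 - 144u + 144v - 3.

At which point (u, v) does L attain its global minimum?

L(u,v) separates as P(u) + Q(v) − 3, so its minimum is min P + min Q − 3.
P'(u) = 12(u - 1)(u + 3)(u + 4) vanishes at u ∈ {-4, -3, 1}; Q'(v) = 12(v - 4)(v - 3)(v + 1) vanishes at v ∈ {-1, 3, 4}.
Local minima of P (where P''>0): P(-4)=288, P(1)=-87. Local minima of Q: Q(-1)=-87, Q(4)=288.
So the global minimum of L is P(1) + Q(-1) − 3 = -87 − 87 − 3 = -177, attained at (1, -1).

(1, -1)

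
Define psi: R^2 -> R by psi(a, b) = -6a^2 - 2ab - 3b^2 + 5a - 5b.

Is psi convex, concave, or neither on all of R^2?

psi is quadratic, so its Hessian is the constant matrix H = [[-12, -2], [-2, -6]].
det(H) = 68, tr(H) = -18.
det(H) > 0 and tr(H) < 0, so H is negative definite everywhere: concave.

concave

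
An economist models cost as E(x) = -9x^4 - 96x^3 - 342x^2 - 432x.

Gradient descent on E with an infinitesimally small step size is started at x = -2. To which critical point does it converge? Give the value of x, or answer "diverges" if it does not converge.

E'(x) = -36(x + 1)(x + 3)(x + 4), so E'(-2) = 72.
Gradient descent moves in the -E' direction, i.e. x is decreasing.
The nearest critical point in that direction is x = -3, where E'' = 72 > 0 (a local minimum). The iterate converges there.

-3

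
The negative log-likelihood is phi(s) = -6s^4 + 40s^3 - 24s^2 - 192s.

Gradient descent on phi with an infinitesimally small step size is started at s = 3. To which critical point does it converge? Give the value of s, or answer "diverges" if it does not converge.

2

phi'(s) = -24(s - 4)(s - 2)(s + 1), so phi'(3) = 96.
Gradient descent moves in the -phi' direction, i.e. s is decreasing.
The nearest critical point in that direction is s = 2, where phi'' = 144 > 0 (a local minimum). The iterate converges there.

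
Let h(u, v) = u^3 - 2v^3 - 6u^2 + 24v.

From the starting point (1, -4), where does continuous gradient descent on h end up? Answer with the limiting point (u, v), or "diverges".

h is separable, so gradient descent decouples: u follows -∂h/∂u, v follows -∂h/∂v.
∂h/∂u = 3u(u - 4); at u=1 this is -9, so u increases.
∂h/∂v = -6(v - 2)(v + 2); at v=-4 this is -72, so v increases.
u converges to its nearest critical value 4 (a local min of the u-part); v converges to -2. The iterate converges to (4, -2).

(4, -2)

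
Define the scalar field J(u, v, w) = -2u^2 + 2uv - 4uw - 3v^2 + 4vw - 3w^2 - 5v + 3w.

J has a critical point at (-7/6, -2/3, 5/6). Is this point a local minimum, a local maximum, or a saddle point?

local maximum

The Hessian is constant: H = [[-4, 2, -4], [2, -6, 4], [-4, 4, -6]].
Leading principal minors: Δ₁ = -4, Δ₂ = 20, Δ₃ = -24.
The minors alternate sign starting negative (−, +, −), so H is negative definite: a local maximum.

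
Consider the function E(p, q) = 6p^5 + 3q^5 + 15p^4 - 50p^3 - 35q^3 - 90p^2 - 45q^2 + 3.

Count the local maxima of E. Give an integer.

4

E separates as a function of p plus a function of q, so ∇E=0 decouples.
∂E/∂p = 30p(p - 2)(p + 1)(p + 3) = 0 at p ∈ {-3, -1, 0, 2}; ∂E/∂q = 15q(q - 3)(q + 1)(q + 2) = 0 at q ∈ {-2, -1, 0, 3}.
The Hessian is diagonal: diag(E_pp, E_qq). Second derivatives: E_pp(-3)=-900, E_pp(-1)=180, E_pp(0)=-180, E_pp(2)=900; E_qq(-2)=-150, E_qq(-1)=60, E_qq(0)=-90, E_qq(3)=900.
Local maxima occur where both diagonal entries negative: (-3, -2), (-3, 0), (0, -2), (0, 0). Count: 4.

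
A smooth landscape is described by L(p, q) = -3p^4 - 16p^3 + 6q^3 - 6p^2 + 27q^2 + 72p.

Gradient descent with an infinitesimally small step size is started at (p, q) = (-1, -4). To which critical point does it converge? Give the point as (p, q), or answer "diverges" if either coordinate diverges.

diverges

L is separable, so gradient descent decouples: p follows -∂L/∂p, q follows -∂L/∂q.
∂L/∂p = -12(p - 1)(p + 2)(p + 3); at p=-1 this is 48, so p decreases.
∂L/∂q = 18q(q + 3); at q=-4 this is 72, so q decreases.
The q-coordinate has no critical point in that direction and runs off to infinity.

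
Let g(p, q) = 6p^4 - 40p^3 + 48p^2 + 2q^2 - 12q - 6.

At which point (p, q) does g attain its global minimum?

g(p,q) separates as A(p) + B(q) − 6, so its minimum is min A + min B − 6.
A'(p) = 24p(p - 4)(p - 1) vanishes at p ∈ {0, 1, 4}; B'(q) = 4q - 12 vanishes at q ∈ {3}.
Local minima of A (where A''>0): A(0)=0, A(4)=-256. Local minima of B: B(3)=-18.
So the global minimum of g is A(4) + B(3) − 6 = -256 − 18 − 6 = -280, attained at (4, 3).

(4, 3)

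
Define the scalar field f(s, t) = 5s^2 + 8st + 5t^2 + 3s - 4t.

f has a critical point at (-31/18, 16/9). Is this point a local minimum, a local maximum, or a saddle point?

local minimum

The Hessian of f is constant: H = [[10, 8], [8, 10]].
det(H) = 10·10 − 8² = 36.
det(H) > 0 and tr(H) = 20 > 0, so H is positive definite and the point is a local minimum.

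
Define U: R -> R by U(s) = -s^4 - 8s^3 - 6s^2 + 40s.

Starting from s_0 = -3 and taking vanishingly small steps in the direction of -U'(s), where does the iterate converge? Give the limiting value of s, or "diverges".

-2

U'(s) = -4(s - 1)(s + 2)(s + 5), so U'(-3) = -32.
Gradient descent moves in the -U' direction, i.e. s is increasing.
The nearest critical point in that direction is s = -2, where U'' = 36 > 0 (a local minimum). The iterate converges there.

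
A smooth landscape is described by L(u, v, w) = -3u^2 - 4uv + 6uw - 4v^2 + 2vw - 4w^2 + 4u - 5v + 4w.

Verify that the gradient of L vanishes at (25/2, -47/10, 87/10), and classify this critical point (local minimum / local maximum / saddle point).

∇L = (-6u - 4v + 6w + 4, -4u - 8v + 2w - 5, 6u + 2v - 8w + 4); substituting (25/2, -47/10, 87/10) gives ∇L = (0, 0, 0), so (25/2, -47/10, 87/10) is indeed a critical point.
The Hessian is constant: H = [[-6, -4, 6], [-4, -8, 2], [6, 2, -8]].
Leading principal minors: Δ₁ = -6, Δ₂ = 32, Δ₃ = -40.
The minors alternate sign starting negative (−, +, −), so H is negative definite: a local maximum.

local maximum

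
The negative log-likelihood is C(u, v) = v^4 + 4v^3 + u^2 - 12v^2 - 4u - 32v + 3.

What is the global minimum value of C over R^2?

C(u,v) separates as P(u) + Q(v) + 3, so its minimum is min P + min Q + 3.
P'(u) = 2u - 4 vanishes at u ∈ {2}; Q'(v) = 4(v - 2)(v + 1)(v + 4) vanishes at v ∈ {-4, -1, 2}.
Local minima of P (where P''>0): P(2)=-4. Local minima of Q: Q(-4)=-64, Q(2)=-64.
So the global minimum of C is P(2) + Q(-4) + 3 = -4 − 64 + 3 = -65, attained at (2, -4).

-65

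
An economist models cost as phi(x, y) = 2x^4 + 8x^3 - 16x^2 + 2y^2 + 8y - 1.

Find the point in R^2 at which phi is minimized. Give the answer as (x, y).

phi(x,y) separates as P(x) + Q(y) − 1, so its minimum is min P + min Q − 1.
P'(x) = 8x(x - 1)(x + 4) vanishes at x ∈ {-4, 0, 1}; Q'(y) = 4y + 8 vanishes at y ∈ {-2}.
Local minima of P (where P''>0): P(-4)=-256, P(1)=-6. Local minima of Q: Q(-2)=-8.
So the global minimum of phi is P(-4) + Q(-2) − 1 = -256 − 8 − 1 = -265, attained at (-4, -2).

(-4, -2)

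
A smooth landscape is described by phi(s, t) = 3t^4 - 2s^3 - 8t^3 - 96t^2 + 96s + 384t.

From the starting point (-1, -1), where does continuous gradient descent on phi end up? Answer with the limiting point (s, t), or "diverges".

(-4, -4)

phi is separable, so gradient descent decouples: s follows -∂phi/∂s, t follows -∂phi/∂t.
∂phi/∂s = -6(s - 4)(s + 4); at s=-1 this is 90, so s decreases.
∂phi/∂t = 12(t - 4)(t - 2)(t + 4); at t=-1 this is 540, so t decreases.
s converges to its nearest critical value -4 (a local min of the s-part); t converges to -4. The iterate converges to (-4, -4).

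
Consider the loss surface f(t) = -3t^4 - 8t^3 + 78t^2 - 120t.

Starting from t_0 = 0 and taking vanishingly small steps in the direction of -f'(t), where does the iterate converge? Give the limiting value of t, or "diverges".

1

f'(t) = -12(t - 2)(t - 1)(t + 5), so f'(0) = -120.
Gradient descent moves in the -f' direction, i.e. t is increasing.
The nearest critical point in that direction is t = 1, where f'' = 72 > 0 (a local minimum). The iterate converges there.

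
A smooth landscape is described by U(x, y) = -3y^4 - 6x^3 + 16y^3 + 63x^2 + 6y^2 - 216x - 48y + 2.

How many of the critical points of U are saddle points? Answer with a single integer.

U separates as a function of x plus a function of y, so ∇U=0 decouples.
∂U/∂x = -18(x - 4)(x - 3) = 0 at x ∈ {3, 4}; ∂U/∂y = -12(y - 4)(y - 1)(y + 1) = 0 at y ∈ {-1, 1, 4}.
The Hessian is diagonal: diag(U_xx, U_yy). Second derivatives: U_xx(3)=18, U_xx(4)=-18; U_yy(-1)=-120, U_yy(1)=72, U_yy(4)=-180.
Saddle points occur where the two diagonal entries have opposite signs: (3, -1), (3, 4), (4, 1). Count: 3.

3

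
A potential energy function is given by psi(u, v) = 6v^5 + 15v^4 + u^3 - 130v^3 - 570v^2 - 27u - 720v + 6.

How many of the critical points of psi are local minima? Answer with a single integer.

2

psi separates as a function of u plus a function of v, so ∇psi=0 decouples.
∂psi/∂u = 3(u - 3)(u + 3) = 0 at u ∈ {-3, 3}; ∂psi/∂v = 30(v - 4)(v + 1)(v + 2)(v + 3) = 0 at v ∈ {-3, -2, -1, 4}.
The Hessian is diagonal: diag(psi_uu, psi_vv). Second derivatives: psi_uu(-3)=-18, psi_uu(3)=18; psi_vv(-3)=-420, psi_vv(-2)=180, psi_vv(-1)=-300, psi_vv(4)=6300.
Local minima occur where both diagonal entries positive: (3, -2), (3, 4). Count: 2.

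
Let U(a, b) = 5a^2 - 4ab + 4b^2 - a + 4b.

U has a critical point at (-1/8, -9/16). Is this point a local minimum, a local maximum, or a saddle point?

The Hessian of U is constant: H = [[10, -4], [-4, 8]].
det(H) = 10·8 − (-4)² = 64.
det(H) > 0 and tr(H) = 18 > 0, so H is positive definite and the point is a local minimum.

local minimum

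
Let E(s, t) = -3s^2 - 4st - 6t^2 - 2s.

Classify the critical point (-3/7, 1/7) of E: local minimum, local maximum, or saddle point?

The Hessian of E is constant: H = [[-6, -4], [-4, -12]].
det(H) = (-6)·(-12) − (-4)² = 56.
det(H) > 0 and tr(H) = -18 < 0, so H is negative definite and the point is a local maximum.

local maximum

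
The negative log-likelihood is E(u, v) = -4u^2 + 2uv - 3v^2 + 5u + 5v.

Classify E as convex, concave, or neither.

concave

E is quadratic, so its Hessian is the constant matrix H = [[-8, 2], [2, -6]].
det(H) = 44, tr(H) = -14.
det(H) > 0 and tr(H) < 0, so H is negative definite everywhere: concave.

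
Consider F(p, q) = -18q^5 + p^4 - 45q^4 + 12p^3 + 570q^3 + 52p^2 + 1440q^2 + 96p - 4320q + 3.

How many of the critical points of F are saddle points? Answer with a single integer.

F separates as a function of p plus a function of q, so ∇F=0 decouples.
∂F/∂p = 4(p + 2)(p + 3)(p + 4) = 0 at p ∈ {-4, -3, -2}; ∂F/∂q = -90(q - 4)(q - 1)(q + 3)(q + 4) = 0 at q ∈ {-4, -3, 1, 4}.
The Hessian is diagonal: diag(F_pp, F_qq). Second derivatives: F_pp(-4)=8, F_pp(-3)=-4, F_pp(-2)=8; F_qq(-4)=3600, F_qq(-3)=-2520, F_qq(1)=5400, F_qq(4)=-15120.
Saddle points occur where the two diagonal entries have opposite signs: (-4, -3), (-4, 4), (-3, -4), (-3, 1), (-2, -3), (-2, 4). Count: 6.

6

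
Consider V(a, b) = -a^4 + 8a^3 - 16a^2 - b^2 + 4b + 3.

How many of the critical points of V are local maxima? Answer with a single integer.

2

V separates as a function of a plus a function of b, so ∇V=0 decouples.
∂V/∂a = -4a(a - 4)(a - 2) = 0 at a ∈ {0, 2, 4}; ∂V/∂b = -2(b - 2) = 0 at b ∈ {2}.
The Hessian is diagonal: diag(V_aa, V_bb). Second derivatives: V_aa(0)=-32, V_aa(2)=16, V_aa(4)=-32; V_bb(2)=-2.
Local maxima occur where both diagonal entries negative: (0, 2), (4, 2). Count: 2.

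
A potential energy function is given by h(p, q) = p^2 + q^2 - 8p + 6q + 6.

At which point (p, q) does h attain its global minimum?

(4, -3)

h(p,q) separates as A(p) + B(q) + 6, so its minimum is min A + min B + 6.
A'(p) = 2p - 8 vanishes at p ∈ {4}; B'(q) = 2q + 6 vanishes at q ∈ {-3}.
Local minima of A (where A''>0): A(4)=-16. Local minima of B: B(-3)=-9.
So the global minimum of h is A(4) + B(-3) + 6 = -16 − 9 + 6 = -19, attained at (4, -3).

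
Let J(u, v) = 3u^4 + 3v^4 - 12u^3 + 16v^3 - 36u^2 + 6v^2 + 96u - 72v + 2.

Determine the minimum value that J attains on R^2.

-237

J(u,v) separates as P(u) + Q(v) + 2, so its minimum is min P + min Q + 2.
P'(u) = 12(u - 4)(u - 1)(u + 2) vanishes at u ∈ {-2, 1, 4}; Q'(v) = 12(v - 1)(v + 2)(v + 3) vanishes at v ∈ {-3, -2, 1}.
Local minima of P (where P''>0): P(-2)=-192, P(4)=-192. Local minima of Q: Q(-3)=81, Q(1)=-47.
So the global minimum of J is P(-2) + Q(1) + 2 = -192 − 47 + 2 = -237, attained at (-2, 1).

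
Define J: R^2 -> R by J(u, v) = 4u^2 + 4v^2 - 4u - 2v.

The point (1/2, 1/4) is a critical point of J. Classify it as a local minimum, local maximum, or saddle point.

local minimum

The Hessian of J is constant: H = [[8, 0], [0, 8]].
det(H) = 8·8 − 0² = 64.
det(H) > 0 and tr(H) = 16 > 0, so H is positive definite and the point is a local minimum.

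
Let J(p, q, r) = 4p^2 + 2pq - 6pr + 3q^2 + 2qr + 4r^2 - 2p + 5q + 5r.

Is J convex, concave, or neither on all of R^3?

J is quadratic, so its Hessian is the constant matrix H = [[8, 2, -6], [2, 6, 2], [-6, 2, 8]].
Leading principal minors: 8, 44, 56.
All positive ⇒ H ≻ 0 ⇒ convex.

convex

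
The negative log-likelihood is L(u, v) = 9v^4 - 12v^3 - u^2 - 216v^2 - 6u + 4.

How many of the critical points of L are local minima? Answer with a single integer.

0

L separates as a function of u plus a function of v, so ∇L=0 decouples.
∂L/∂u = -2(u + 3) = 0 at u ∈ {-3}; ∂L/∂v = 36v(v - 4)(v + 3) = 0 at v ∈ {-3, 0, 4}.
The Hessian is diagonal: diag(L_uu, L_vv). Second derivatives: L_uu(-3)=-2; L_vv(-3)=756, L_vv(0)=-432, L_vv(4)=1008.
Local minima occur where both diagonal entries positive: none. Count: 0.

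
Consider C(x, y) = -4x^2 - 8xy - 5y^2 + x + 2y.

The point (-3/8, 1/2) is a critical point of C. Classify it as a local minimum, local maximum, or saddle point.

local maximum

The Hessian of C is constant: H = [[-8, -8], [-8, -10]].
det(H) = (-8)·(-10) − (-8)² = 16.
det(H) > 0 and tr(H) = -18 < 0, so H is negative definite and the point is a local maximum.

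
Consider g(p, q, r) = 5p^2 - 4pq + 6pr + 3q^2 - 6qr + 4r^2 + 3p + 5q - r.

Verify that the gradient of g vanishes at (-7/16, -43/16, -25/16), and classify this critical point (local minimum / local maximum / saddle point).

local minimum

∇g = (10p - 4q + 6r + 3, -4p + 6q - 6r + 5, 6p - 6q + 8r - 1); substituting (-7/16, -43/16, -25/16) gives ∇g = (0, 0, 0), so (-7/16, -43/16, -25/16) is indeed a critical point.
The Hessian is constant: H = [[10, -4, 6], [-4, 6, -6], [6, -6, 8]].
Leading principal minors: Δ₁ = 10, Δ₂ = 44, Δ₃ = 64.
All leading minors are positive, so H is positive definite: a local minimum.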